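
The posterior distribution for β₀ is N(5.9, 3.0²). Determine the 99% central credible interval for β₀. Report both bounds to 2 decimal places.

[-1.83, 13.63]

The posterior is symmetric, so the 99% equal-tailed interval is β₀ = 5.9 ± z·3.0 with z = 2.576.
Half-width: 2.576 × 3.0 = 7.73.
5.9 − 7.73 = -1.83; 5.9 + 7.73 = 13.63.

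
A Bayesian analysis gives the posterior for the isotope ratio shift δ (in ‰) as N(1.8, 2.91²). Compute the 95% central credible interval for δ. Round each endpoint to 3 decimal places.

[-3.903, 7.503]

The posterior is symmetric, so the 95% equal-tailed interval is δ = 1.8 ± z·2.91 with z = 1.960.
Half-width: 1.960 × 2.91 = 5.703.
1.8 − 5.703 = -3.903; 1.8 + 5.703 = 7.503.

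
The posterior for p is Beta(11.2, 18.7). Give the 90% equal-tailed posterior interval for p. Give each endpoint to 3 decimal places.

[0.236, 0.523]

Posterior: Beta(11.2, 18.7).
Equal-tailed 90% interval: the 0.05 and 0.95 quantiles of Beta(11.2, 18.7).
Posterior mean ≈ 0.375, SD ≈ 0.087; a Normal approximation gives roughly [0.231, 0.518].
Exact: F⁻¹(0.05) = 0.236; F⁻¹(0.95) = 0.523.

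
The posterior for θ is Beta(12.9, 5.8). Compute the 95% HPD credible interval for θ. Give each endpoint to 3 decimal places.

The posterior is unimodal and skewed, so the HPD interval has equal density at both endpoints and is the shortest 95% interval.
Solving f(0.485) = f(0.884) with F(0.884) − F(0.485) = 0.95 gives [0.485, 0.884].
For comparison, the equal-tailed interval is [0.470, 0.872]; the HPD is narrower and shifted toward the mode.

[0.485, 0.884]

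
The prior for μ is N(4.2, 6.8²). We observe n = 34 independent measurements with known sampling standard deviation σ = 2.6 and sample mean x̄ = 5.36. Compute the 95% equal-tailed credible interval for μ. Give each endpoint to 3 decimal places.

[4.483, 6.227]

Posterior precision = 1/6.8² + 34/2.6² = 0.0216 + 5.0296 = 5.0512, so posterior SD = 0.4449.
Posterior mean = (4.2/6.8² + 34·5.36/2.6²) / 5.0512 = 5.3550.
Interval: 5.3550 ± 1.960 × 0.4449 → [4.483, 6.227].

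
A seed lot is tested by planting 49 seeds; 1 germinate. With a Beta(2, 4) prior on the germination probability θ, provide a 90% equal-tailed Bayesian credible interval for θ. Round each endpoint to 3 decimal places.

Posterior: Beta(2+1, 4+48) = Beta(3, 52).
Equal-tailed 90% interval: the 0.05 and 0.95 quantiles of Beta(3, 52).
Posterior mean ≈ 0.055, SD ≈ 0.030; a Normal approximation gives roughly [0.005, 0.104].
Exact: F⁻¹(0.05) = 0.015; F⁻¹(0.95) = 0.112.

[0.015, 0.112]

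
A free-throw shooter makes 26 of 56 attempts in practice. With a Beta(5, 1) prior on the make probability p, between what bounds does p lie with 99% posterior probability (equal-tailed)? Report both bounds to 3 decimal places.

[0.340, 0.660]

Posterior: Beta(5+26, 1+30) = Beta(31, 31).
Equal-tailed 99% interval: the 0.005 and 0.995 quantiles of Beta(31, 31).
Posterior mean ≈ 0.500, SD ≈ 0.063; a Normal approximation gives roughly [0.338, 0.662].
Exact: F⁻¹(0.005) = 0.340; F⁻¹(0.995) = 0.660.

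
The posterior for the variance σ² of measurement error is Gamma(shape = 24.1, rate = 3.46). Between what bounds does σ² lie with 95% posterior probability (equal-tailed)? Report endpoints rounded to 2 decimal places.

Posterior: Gamma(shape 24.1, rate 3.46).
Equal-tailed 95% interval: Gamma(24.1, 3.46) quantiles at 0.025 and 0.975.
Posterior mean ≈ 6.97, SD ≈ 1.42; a Normal approximation gives roughly [4.18, 9.75].
Exact: lower = 4.47; upper = 10.01.

[4.47, 10.01]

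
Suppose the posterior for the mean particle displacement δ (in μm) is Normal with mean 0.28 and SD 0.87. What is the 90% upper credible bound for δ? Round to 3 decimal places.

1.395

Need U with P(δ ≤ U) = 0.90: U = 0.28 + z_{0.1}·0.87.
z = 1.282; U = 0.28 + 1.282 × 0.87 = 1.395.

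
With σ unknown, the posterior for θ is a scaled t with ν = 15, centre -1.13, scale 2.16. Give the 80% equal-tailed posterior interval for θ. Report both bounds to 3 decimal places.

The t_15 distribution is symmetric; the 80% interval is -1.13 ± t·2.16 with t_{0.9,15} = 1.341.
Half-width: 1.341 × 2.16 = 2.896.
-1.13 − 2.896 = -4.026; -1.13 + 2.896 = 1.766.

[-4.026, 1.766]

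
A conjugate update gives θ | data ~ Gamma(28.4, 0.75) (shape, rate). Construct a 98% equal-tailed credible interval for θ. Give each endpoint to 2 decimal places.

Posterior: Gamma(shape 28.4, rate 0.75).
Equal-tailed 98% interval: Gamma(28.4, 0.75) quantiles at 0.01 and 0.99.
Posterior mean ≈ 37.87, SD ≈ 7.11; a Normal approximation gives roughly [21.34, 54.40].
Exact: lower = 23.32; upper = 56.33.

[23.32, 56.33]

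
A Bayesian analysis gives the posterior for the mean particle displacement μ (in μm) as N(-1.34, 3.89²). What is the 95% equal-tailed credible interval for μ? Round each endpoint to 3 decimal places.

[-8.964, 6.284]

The posterior is symmetric, so the 95% equal-tailed interval is μ = -1.34 ± z·3.89 with z = 1.960.
Half-width: 1.960 × 3.89 = 7.624.
-1.34 − 7.624 = -8.964; -1.34 + 7.624 = 6.284.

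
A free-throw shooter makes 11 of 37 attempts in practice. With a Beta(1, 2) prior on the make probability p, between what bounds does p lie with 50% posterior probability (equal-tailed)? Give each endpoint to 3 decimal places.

Posterior: Beta(1+11, 2+26) = Beta(12, 28).
Equal-tailed 50% interval: the 0.25 and 0.75 quantiles of Beta(12, 28).
Posterior mean ≈ 0.300, SD ≈ 0.072; a Normal approximation gives roughly [0.252, 0.348].
Exact: F⁻¹(0.25) = 0.249; F⁻¹(0.75) = 0.347.

[0.249, 0.347]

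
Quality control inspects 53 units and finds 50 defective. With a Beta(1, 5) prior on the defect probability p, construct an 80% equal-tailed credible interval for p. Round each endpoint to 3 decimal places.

[0.805, 0.918]

Posterior: Beta(1+50, 5+3) = Beta(51, 8).
Equal-tailed 80% interval: the 0.1 and 0.9 quantiles of Beta(51, 8).
Posterior mean ≈ 0.864, SD ≈ 0.044; a Normal approximation gives roughly [0.808, 0.921].
Exact: F⁻¹(0.1) = 0.805; F⁻¹(0.9) = 0.918.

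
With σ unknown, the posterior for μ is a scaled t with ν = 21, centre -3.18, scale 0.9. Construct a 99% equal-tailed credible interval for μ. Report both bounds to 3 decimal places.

The t_21 distribution is symmetric; the 99% interval is -3.18 ± t·0.9 with t_{0.995,21} = 2.831.
Half-width: 2.831 × 0.9 = 2.548.
-3.18 − 2.548 = -5.728; -3.18 + 2.548 = -0.632.

[-5.728, -0.632]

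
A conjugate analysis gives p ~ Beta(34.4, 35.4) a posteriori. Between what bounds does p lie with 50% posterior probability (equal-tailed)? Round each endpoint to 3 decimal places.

Posterior: Beta(34.4, 35.4).
Equal-tailed 50% interval: the 0.25 and 0.75 quantiles of Beta(34.4, 35.4).
Posterior mean ≈ 0.493, SD ≈ 0.059; a Normal approximation gives roughly [0.453, 0.533].
Exact: F⁻¹(0.25) = 0.452; F⁻¹(0.75) = 0.533.

[0.452, 0.533]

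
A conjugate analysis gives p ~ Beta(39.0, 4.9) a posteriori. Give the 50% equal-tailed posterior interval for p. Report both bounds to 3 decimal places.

Posterior: Beta(39.0, 4.9).
Equal-tailed 50% interval: the 0.25 and 0.75 quantiles of Beta(39.0, 4.9).
Posterior mean ≈ 0.888, SD ≈ 0.047; a Normal approximation gives roughly [0.857, 0.920].
Exact: F⁻¹(0.25) = 0.860; F⁻¹(0.75) = 0.923.

[0.860, 0.923]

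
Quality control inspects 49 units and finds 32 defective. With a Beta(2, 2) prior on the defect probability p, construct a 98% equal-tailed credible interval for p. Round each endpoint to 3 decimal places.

[0.484, 0.784]

Posterior: Beta(2+32, 2+17) = Beta(34, 19).
Equal-tailed 98% interval: the 0.01 and 0.99 quantiles of Beta(34, 19).
Posterior mean ≈ 0.642, SD ≈ 0.065; a Normal approximation gives roughly [0.490, 0.793].
Exact: F⁻¹(0.01) = 0.484; F⁻¹(0.99) = 0.784.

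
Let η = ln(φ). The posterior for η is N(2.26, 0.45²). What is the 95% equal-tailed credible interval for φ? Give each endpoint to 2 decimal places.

On the log scale the 95% interval is 2.26 ± 1.960 × 0.45 = [1.3780, 3.1420].
Exponentiate: [e^1.3780, e^3.1420] = [3.97, 23.15].

[3.97, 23.15]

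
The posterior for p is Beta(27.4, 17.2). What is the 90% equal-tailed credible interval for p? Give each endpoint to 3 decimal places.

[0.493, 0.730]

Posterior: Beta(27.4, 17.2).
Equal-tailed 90% interval: the 0.05 and 0.95 quantiles of Beta(27.4, 17.2).
Posterior mean ≈ 0.614, SD ≈ 0.072; a Normal approximation gives roughly [0.496, 0.733].
Exact: F⁻¹(0.05) = 0.493; F⁻¹(0.95) = 0.730.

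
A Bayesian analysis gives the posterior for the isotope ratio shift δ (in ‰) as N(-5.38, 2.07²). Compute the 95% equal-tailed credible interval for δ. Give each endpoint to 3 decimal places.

The posterior is symmetric, so the 95% equal-tailed interval is δ = -5.38 ± z·2.07 with z = 1.960.
Half-width: 1.960 × 2.07 = 4.057.
-5.38 − 4.057 = -9.437; -5.38 + 4.057 = -1.323.

[-9.437, -1.323]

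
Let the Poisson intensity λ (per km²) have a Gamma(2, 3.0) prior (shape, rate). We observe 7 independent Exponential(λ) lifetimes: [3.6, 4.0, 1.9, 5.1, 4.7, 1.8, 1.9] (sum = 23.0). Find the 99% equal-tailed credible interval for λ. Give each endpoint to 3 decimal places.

Posterior: Gamma(2+7, 3.0+23.0) = Gamma(9, 26.0) (shape, rate).
Equal-tailed 99% interval: Gamma(9, 26.0) quantiles at 0.005 and 0.995.
Posterior mean ≈ 0.346, SD ≈ 0.115; a Normal approximation gives roughly [0.049, 0.643].
Exact: lower = 0.120; upper = 0.715.

[0.120, 0.715]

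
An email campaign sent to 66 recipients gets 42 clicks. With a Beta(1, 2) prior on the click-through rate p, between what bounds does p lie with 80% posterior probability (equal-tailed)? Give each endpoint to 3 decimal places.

[0.548, 0.697]

Posterior: Beta(1+42, 2+24) = Beta(43, 26).
Equal-tailed 80% interval: the 0.1 and 0.9 quantiles of Beta(43, 26).
Posterior mean ≈ 0.623, SD ≈ 0.058; a Normal approximation gives roughly [0.549, 0.697].
Exact: F⁻¹(0.1) = 0.548; F⁻¹(0.9) = 0.697.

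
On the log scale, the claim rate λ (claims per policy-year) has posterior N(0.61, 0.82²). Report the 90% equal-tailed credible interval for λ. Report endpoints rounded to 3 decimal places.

[0.478, 7.091]

On the log scale the 90% interval is 0.61 ± 1.645 × 0.82 = [-0.7388, 1.9588].
Exponentiate: [e^-0.7388, e^1.9588] = [0.478, 7.091].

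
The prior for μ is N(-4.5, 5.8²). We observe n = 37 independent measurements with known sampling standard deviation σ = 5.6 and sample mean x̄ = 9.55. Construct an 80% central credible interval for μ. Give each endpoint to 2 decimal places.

Posterior precision = 1/5.8² + 37/5.6² = 0.0297 + 1.1798 = 1.2096, so posterior SD = 0.9093.
Posterior mean = (-4.5/5.8² + 37·9.55/5.6²) / 1.2096 = 9.2047.
Interval: 9.2047 ± 1.282 × 0.9093 → [8.04, 10.37].

[8.04, 10.37]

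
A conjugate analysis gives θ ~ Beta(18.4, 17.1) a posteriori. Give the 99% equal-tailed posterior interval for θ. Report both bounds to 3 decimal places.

[0.309, 0.724]

Posterior: Beta(18.4, 17.1).
Equal-tailed 99% interval: the 0.005 and 0.995 quantiles of Beta(18.4, 17.1).
Posterior mean ≈ 0.518, SD ≈ 0.083; a Normal approximation gives roughly [0.305, 0.731].
Exact: F⁻¹(0.005) = 0.309; F⁻¹(0.995) = 0.724.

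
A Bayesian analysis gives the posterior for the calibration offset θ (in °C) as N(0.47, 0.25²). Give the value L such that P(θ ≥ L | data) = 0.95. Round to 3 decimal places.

0.059

Need L with P(θ ≥ L) = 0.95: L = 0.47 − z_{0.05}·0.25.
z = 1.645; L = 0.47 − 1.645 × 0.25 = 0.059.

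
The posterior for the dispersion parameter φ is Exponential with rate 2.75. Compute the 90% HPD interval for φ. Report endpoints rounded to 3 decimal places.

[0.000, 0.837]

The exponential density is strictly decreasing on [0, ∞), so the HPD interval is anchored at 0: [0, q] with P(φ ≤ q) = 0.90.
q = −ln(1 − 0.90) / 2.75 = 2.3026 / 2.75 = 0.837.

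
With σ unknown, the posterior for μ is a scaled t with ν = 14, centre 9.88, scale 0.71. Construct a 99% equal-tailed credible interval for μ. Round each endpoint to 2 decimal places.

The t_14 distribution is symmetric; the 99% interval is 9.88 ± t·0.71 with t_{0.995,14} = 2.977.
Half-width: 2.977 × 0.71 = 2.11.
9.88 − 2.11 = 7.77; 9.88 + 2.11 = 11.99.

[7.77, 11.99]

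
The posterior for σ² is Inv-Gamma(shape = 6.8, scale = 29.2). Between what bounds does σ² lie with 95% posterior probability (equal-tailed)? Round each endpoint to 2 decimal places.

Inverse-Gamma(6.8, 29.2) quantiles: F⁻¹(0.025) and F⁻¹(0.975).
Equivalently, 1/σ² ~ Gamma(6.8, rate = 29.2); invert its 0.975 and 0.025 quantiles.
Posterior mean ≈ 5.03, SD ≈ 2.30; a Normal approximation gives roughly [0.53, 9.54].
Exact: lower = 2.28; upper = 10.86.

[2.28, 10.86]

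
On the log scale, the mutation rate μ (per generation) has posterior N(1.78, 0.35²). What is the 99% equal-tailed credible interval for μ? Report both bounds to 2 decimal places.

On the log scale the 99% interval is 1.78 ± 2.576 × 0.35 = [0.8785, 2.6815].
Exponentiate: [e^0.8785, e^2.6815] = [2.41, 14.61].

[2.41, 14.61]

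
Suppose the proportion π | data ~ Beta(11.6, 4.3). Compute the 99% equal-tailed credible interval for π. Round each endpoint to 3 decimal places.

Posterior: Beta(11.6, 4.3).
Equal-tailed 99% interval: the 0.005 and 0.995 quantiles of Beta(11.6, 4.3).
Posterior mean ≈ 0.730, SD ≈ 0.108; a Normal approximation gives roughly [0.451, 1.008].
Exact: F⁻¹(0.005) = 0.416; F⁻¹(0.995) = 0.942.

[0.416, 0.942]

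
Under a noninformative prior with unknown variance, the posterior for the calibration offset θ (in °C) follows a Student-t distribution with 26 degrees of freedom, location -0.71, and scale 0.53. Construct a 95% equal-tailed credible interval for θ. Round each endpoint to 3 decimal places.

[-1.799, 0.379]

The t_26 distribution is symmetric; the 95% interval is -0.71 ± t·0.53 with t_{0.975,26} = 2.056.
Half-width: 2.056 × 0.53 = 1.089.
-0.71 − 1.089 = -1.799; -0.71 + 1.089 = 0.379.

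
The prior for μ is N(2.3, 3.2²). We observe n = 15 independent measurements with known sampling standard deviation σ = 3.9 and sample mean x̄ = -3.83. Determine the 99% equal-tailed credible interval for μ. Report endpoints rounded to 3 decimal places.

[-5.752, -0.803]

Posterior precision = 1/3.2² + 15/3.9² = 0.0977 + 0.9862 = 1.0838, so posterior SD = 0.9605.
Posterior mean = (2.3/3.2² + 15·-3.83/3.9²) / 1.0838 = -3.2777.
Interval: -3.2777 ± 2.576 × 0.9605 → [-5.752, -0.803].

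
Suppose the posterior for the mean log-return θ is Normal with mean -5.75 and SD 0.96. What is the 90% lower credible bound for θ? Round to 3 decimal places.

Need L with P(θ ≥ L) = 0.90: L = -5.75 − z_{0.1}·0.96.
z = 1.282; L = -5.75 − 1.282 × 0.96 = -6.980.

-6.980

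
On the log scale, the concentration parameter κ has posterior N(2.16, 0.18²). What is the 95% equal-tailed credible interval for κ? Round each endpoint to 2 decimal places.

On the log scale the 95% interval is 2.16 ± 1.960 × 0.18 = [1.8072, 2.5128].
Exponentiate: [e^1.8072, e^2.5128] = [6.09, 12.34].

[6.09, 12.34]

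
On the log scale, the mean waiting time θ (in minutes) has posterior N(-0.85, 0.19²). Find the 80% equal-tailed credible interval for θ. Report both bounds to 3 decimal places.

[0.335, 0.545]

On the log scale the 80% interval is -0.85 ± 1.282 × 0.19 = [-1.0935, -0.6065].
Exponentiate: [e^-1.0935, e^-0.6065] = [0.335, 0.545].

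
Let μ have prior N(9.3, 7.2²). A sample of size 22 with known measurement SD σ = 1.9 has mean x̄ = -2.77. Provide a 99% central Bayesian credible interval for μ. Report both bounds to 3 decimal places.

Posterior precision = 1/7.2² + 22/1.9² = 0.0193 + 6.0942 = 6.1135, so posterior SD = 0.4044.
Posterior mean = (9.3/7.2² + 22·-2.77/1.9²) / 6.1135 = -2.7319.
Interval: -2.7319 ± 2.576 × 0.4044 → [-3.774, -1.690].

[-3.774, -1.690]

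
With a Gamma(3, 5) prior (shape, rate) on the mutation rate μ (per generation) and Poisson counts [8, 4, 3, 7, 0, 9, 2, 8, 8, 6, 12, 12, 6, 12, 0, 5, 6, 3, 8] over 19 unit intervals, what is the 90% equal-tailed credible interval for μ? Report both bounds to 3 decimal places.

[4.351, 5.863]

Posterior: Gamma(3+119, 5+19) = Gamma(122, 24) (shape, rate).
Equal-tailed 90% interval: Gamma(122, 24) quantiles at 0.05 and 0.95.
Posterior mean ≈ 5.083, SD ≈ 0.460; a Normal approximation gives roughly [4.326, 5.840].
Exact: lower = 4.351; upper = 5.863.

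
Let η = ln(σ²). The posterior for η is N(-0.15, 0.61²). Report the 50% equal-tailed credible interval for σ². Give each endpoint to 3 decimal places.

On the log scale the 50% interval is -0.15 ± 0.674 × 0.61 = [-0.5614, 0.2614].
Exponentiate: [e^-0.5614, e^0.2614] = [0.570, 1.299].

[0.570, 1.299]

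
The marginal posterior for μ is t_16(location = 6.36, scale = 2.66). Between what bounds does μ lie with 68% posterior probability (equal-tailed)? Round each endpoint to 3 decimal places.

The t_16 distribution is symmetric; the 68% interval is 6.36 ± t·2.66 with t_{0.84,16} = 1.026.
Half-width: 1.026 × 2.66 = 2.730.
6.36 − 2.730 = 3.630; 6.36 + 2.730 = 9.090.

[3.630, 9.090]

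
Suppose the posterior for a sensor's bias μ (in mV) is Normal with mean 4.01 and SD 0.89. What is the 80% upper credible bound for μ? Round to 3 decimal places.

4.759

Need U with P(μ ≤ U) = 0.80: U = 4.01 + z_{0.2}·0.89.
z = 0.842; U = 4.01 + 0.842 × 0.89 = 4.759.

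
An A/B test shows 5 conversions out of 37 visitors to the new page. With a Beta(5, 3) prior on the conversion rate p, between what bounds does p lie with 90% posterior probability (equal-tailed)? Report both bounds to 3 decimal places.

Posterior: Beta(5+5, 3+32) = Beta(10, 35).
Equal-tailed 90% interval: the 0.05 and 0.95 quantiles of Beta(10, 35).
Posterior mean ≈ 0.222, SD ≈ 0.061; a Normal approximation gives roughly [0.121, 0.323].
Exact: F⁻¹(0.05) = 0.129; F⁻¹(0.95) = 0.330.

[0.129, 0.330]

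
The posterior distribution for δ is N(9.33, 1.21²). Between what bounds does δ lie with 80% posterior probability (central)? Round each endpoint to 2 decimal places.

The posterior is symmetric, so the 80% equal-tailed interval is δ = 9.33 ± z·1.21 with z = 1.282.
Half-width: 1.282 × 1.21 = 1.55.
9.33 − 1.55 = 7.78; 9.33 + 1.55 = 10.88.

[7.78, 10.88]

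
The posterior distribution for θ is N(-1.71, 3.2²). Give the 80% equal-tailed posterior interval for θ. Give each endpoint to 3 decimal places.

[-5.811, 2.391]

The posterior is symmetric, so the 80% equal-tailed interval is θ = -1.71 ± z·3.2 with z = 1.282.
Half-width: 1.282 × 3.2 = 4.101.
-1.71 − 4.101 = -5.811; -1.71 + 4.101 = 2.391.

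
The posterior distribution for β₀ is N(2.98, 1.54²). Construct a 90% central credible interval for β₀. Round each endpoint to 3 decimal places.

[0.447, 5.513]

The posterior is symmetric, so the 90% equal-tailed interval is β₀ = 2.98 ± z·1.54 with z = 1.645.
Half-width: 1.645 × 1.54 = 2.533.
2.98 − 2.533 = 0.447; 2.98 + 2.533 = 5.513.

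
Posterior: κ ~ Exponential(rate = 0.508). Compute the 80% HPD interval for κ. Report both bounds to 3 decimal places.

The exponential density is strictly decreasing on [0, ∞), so the HPD interval is anchored at 0: [0, q] with P(κ ≤ q) = 0.80.
q = −ln(1 − 0.80) / 0.508 = 1.6094 / 0.508 = 3.168.

[0.000, 3.168]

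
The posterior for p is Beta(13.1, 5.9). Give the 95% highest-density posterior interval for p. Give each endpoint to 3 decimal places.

The posterior is unimodal and skewed, so the HPD interval has equal density at both endpoints and is the shortest 95% interval.
Solving f(0.486) = f(0.882) with F(0.882) − F(0.486) = 0.95 gives [0.486, 0.882].
For comparison, the equal-tailed interval is [0.471, 0.870]; the HPD is narrower and shifted toward the mode.

[0.486, 0.882]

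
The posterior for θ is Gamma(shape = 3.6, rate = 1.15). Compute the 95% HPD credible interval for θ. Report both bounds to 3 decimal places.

[0.466, 6.381]

The posterior is unimodal and skewed, so the HPD interval has equal density at both endpoints and is the shortest 95% interval.
Solving f(0.466) = f(6.381) with F(6.381) − F(0.466) = 0.95 gives [0.466, 6.381].
For comparison, the equal-tailed interval is [0.776, 7.096]; the HPD is narrower and shifted toward the mode.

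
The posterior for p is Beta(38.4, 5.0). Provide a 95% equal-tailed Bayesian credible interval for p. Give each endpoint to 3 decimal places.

[0.776, 0.961]

Posterior: Beta(38.4, 5.0).
Equal-tailed 95% interval: the 0.025 and 0.975 quantiles of Beta(38.4, 5.0).
Posterior mean ≈ 0.885, SD ≈ 0.048; a Normal approximation gives roughly [0.791, 0.979].
Exact: F⁻¹(0.025) = 0.776; F⁻¹(0.975) = 0.961.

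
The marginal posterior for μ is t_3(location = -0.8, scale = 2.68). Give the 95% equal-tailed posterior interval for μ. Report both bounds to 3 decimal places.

The t_3 distribution is symmetric; the 95% interval is -0.8 ± t·2.68 with t_{0.975,3} = 3.182.
Half-width: 3.182 × 2.68 = 8.529.
-0.8 − 8.529 = -9.329; -0.8 + 8.529 = 7.729.

[-9.329, 7.729]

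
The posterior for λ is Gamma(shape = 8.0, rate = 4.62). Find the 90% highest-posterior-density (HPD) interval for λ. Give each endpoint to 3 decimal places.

[0.751, 2.678]

The posterior is unimodal and skewed, so the HPD interval has equal density at both endpoints and is the shortest 90% interval.
Solving f(0.751) = f(2.678) with F(2.678) − F(0.751) = 0.90 gives [0.751, 2.678].
For comparison, the equal-tailed interval is [0.862, 2.846]; the HPD is narrower and shifted toward the mode.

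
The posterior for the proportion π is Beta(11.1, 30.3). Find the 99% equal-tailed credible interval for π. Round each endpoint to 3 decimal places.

Posterior: Beta(11.1, 30.3).
Equal-tailed 99% interval: the 0.005 and 0.995 quantiles of Beta(11.1, 30.3).
Posterior mean ≈ 0.268, SD ≈ 0.068; a Normal approximation gives roughly [0.093, 0.443].
Exact: F⁻¹(0.005) = 0.117; F⁻¹(0.995) = 0.460.

[0.117, 0.460]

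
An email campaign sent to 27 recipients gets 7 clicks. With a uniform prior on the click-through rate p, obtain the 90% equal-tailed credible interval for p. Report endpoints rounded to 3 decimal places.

[0.151, 0.419]

Posterior: Beta(1+7, 1+20) = Beta(8, 21).
Equal-tailed 90% interval: the 0.05 and 0.95 quantiles of Beta(8, 21).
Posterior mean ≈ 0.276, SD ≈ 0.082; a Normal approximation gives roughly [0.142, 0.410].
Exact: F⁻¹(0.05) = 0.151; F⁻¹(0.95) = 0.419.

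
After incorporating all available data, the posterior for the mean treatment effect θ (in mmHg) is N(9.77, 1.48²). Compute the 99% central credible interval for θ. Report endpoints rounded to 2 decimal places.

The posterior is symmetric, so the 99% equal-tailed interval is θ = 9.77 ± z·1.48 with z = 2.576.
Half-width: 2.576 × 1.48 = 3.81.
9.77 − 3.81 = 5.96; 9.77 + 3.81 = 13.58.

[5.96, 13.58]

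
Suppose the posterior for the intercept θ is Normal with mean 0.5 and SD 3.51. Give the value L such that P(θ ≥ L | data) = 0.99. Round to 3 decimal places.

-7.665

Need L with P(θ ≥ L) = 0.99: L = 0.5 − z_{0.01}·3.51.
z = 2.326; L = 0.5 − 2.326 × 3.51 = -7.665.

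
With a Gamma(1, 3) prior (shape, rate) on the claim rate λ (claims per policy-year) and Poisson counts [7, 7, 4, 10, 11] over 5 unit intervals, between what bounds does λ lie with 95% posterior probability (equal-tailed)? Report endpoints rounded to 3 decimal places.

Posterior: Gamma(1+39, 3+5) = Gamma(40, 8) (shape, rate).
Equal-tailed 95% interval: Gamma(40, 8) quantiles at 0.025 and 0.975.
Posterior mean ≈ 5.000, SD ≈ 0.791; a Normal approximation gives roughly [3.451, 6.549].
Exact: lower = 3.572; upper = 6.664.

[3.572, 6.664]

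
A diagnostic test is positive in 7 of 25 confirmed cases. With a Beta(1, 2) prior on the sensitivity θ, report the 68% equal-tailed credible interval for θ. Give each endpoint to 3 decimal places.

[0.201, 0.370]

Posterior: Beta(1+7, 2+18) = Beta(8, 20).
Equal-tailed 68% interval: the 0.16 and 0.84 quantiles of Beta(8, 20).
Posterior mean ≈ 0.286, SD ≈ 0.084; a Normal approximation gives roughly [0.202, 0.369].
Exact: F⁻¹(0.16) = 0.201; F⁻¹(0.84) = 0.370.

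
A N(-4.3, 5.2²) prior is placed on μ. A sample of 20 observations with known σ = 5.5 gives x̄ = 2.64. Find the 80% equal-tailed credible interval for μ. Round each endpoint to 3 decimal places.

Posterior precision = 1/5.2² + 20/5.5² = 0.0370 + 0.6612 = 0.6981, so posterior SD = 1.1968.
Posterior mean = (-4.3/5.2² + 20·2.64/5.5²) / 0.6981 = 2.2724.
Interval: 2.2724 ± 1.282 × 1.1968 → [0.739, 3.806].

[0.739, 3.806]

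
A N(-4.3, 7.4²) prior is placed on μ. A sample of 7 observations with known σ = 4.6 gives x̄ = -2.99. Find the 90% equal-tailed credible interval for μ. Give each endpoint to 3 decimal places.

Posterior precision = 1/7.4² + 7/4.6² = 0.0183 + 0.3308 = 0.3491, so posterior SD = 1.6925.
Posterior mean = (-4.3/7.4² + 7·-2.99/4.6²) / 0.3491 = -3.0585.
Interval: -3.0585 ± 1.645 × 1.6925 → [-5.843, -0.275].

[-5.843, -0.275]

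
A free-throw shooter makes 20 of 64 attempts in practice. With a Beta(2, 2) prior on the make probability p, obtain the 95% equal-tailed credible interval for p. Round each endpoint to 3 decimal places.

[0.218, 0.438]

Posterior: Beta(2+20, 2+44) = Beta(22, 46).
Equal-tailed 95% interval: the 0.025 and 0.975 quantiles of Beta(22, 46).
Posterior mean ≈ 0.324, SD ≈ 0.056; a Normal approximation gives roughly [0.213, 0.434].
Exact: F⁻¹(0.025) = 0.218; F⁻¹(0.975) = 0.438.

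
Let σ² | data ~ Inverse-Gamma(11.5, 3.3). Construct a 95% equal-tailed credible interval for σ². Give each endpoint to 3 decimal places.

Inverse-Gamma(11.5, 3.3) quantiles: F⁻¹(0.025) and F⁻¹(0.975).
Equivalently, 1/σ² ~ Gamma(11.5, rate = 3.3); invert its 0.975 and 0.025 quantiles.
Posterior mean ≈ 0.314, SD ≈ 0.102; a Normal approximation gives roughly [0.114, 0.514].
Exact: lower = 0.173; upper = 0.565.

[0.173, 0.565]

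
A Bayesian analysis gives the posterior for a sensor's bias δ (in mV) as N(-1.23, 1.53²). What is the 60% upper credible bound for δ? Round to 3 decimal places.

-0.842

Need U with P(δ ≤ U) = 0.60: U = -1.23 + z_{0.4}·1.53.
z = 0.253; U = -1.23 + 0.253 × 1.53 = -0.842.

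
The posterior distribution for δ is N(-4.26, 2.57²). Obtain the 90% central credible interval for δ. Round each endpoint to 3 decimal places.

The posterior is symmetric, so the 90% equal-tailed interval is δ = -4.26 ± z·2.57 with z = 1.645.
Half-width: 1.645 × 2.57 = 4.227.
-4.26 − 4.227 = -8.487; -4.26 + 4.227 = -0.033.

[-8.487, -0.033]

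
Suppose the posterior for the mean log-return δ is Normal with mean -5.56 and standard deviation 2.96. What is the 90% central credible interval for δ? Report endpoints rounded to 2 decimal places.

The posterior is symmetric, so the 90% equal-tailed interval is δ = -5.56 ± z·2.96 with z = 1.645.
Half-width: 1.645 × 2.96 = 4.87.
-5.56 − 4.87 = -10.43; -5.56 + 4.87 = -0.69.

[-10.43, -0.69]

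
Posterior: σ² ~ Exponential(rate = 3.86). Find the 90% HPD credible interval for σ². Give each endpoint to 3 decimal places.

[0.000, 0.597]

The exponential density is strictly decreasing on [0, ∞), so the HPD interval is anchored at 0: [0, q] with P(σ² ≤ q) = 0.90.
q = −ln(1 − 0.90) / 3.86 = 2.3026 / 3.86 = 0.597.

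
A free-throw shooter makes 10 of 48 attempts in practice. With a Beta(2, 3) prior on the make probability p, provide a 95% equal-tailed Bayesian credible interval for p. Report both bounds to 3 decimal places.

[0.125, 0.347]

Posterior: Beta(2+10, 3+38) = Beta(12, 41).
Equal-tailed 95% interval: the 0.025 and 0.975 quantiles of Beta(12, 41).
Posterior mean ≈ 0.226, SD ≈ 0.057; a Normal approximation gives roughly [0.115, 0.338].
Exact: F⁻¹(0.025) = 0.125; F⁻¹(0.975) = 0.347.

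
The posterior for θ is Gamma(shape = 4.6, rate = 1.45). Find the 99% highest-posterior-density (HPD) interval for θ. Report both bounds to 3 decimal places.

The posterior is unimodal and skewed, so the HPD interval has equal density at both endpoints and is the shortest 99% interval.
Solving f(0.412) = f(7.674) with F(7.674) − F(0.412) = 0.99 gives [0.412, 7.674].
For comparison, the equal-tailed interval is [0.626, 8.245]; the HPD is narrower and shifted toward the mode.

[0.412, 7.674]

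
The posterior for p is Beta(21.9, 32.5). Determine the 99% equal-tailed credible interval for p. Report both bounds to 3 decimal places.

Posterior: Beta(21.9, 32.5).
Equal-tailed 99% interval: the 0.005 and 0.995 quantiles of Beta(21.9, 32.5).
Posterior mean ≈ 0.403, SD ≈ 0.066; a Normal approximation gives roughly [0.233, 0.572].
Exact: F⁻¹(0.005) = 0.242; F⁻¹(0.995) = 0.576.

[0.242, 0.576]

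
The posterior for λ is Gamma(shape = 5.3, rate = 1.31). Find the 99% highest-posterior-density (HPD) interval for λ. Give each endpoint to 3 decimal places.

[0.664, 9.343]

The posterior is unimodal and skewed, so the HPD interval has equal density at both endpoints and is the shortest 99% interval.
Solving f(0.664) = f(9.343) with F(9.343) − F(0.664) = 0.99 gives [0.664, 9.343].
For comparison, the equal-tailed interval is [0.924, 9.974]; the HPD is narrower and shifted toward the mode.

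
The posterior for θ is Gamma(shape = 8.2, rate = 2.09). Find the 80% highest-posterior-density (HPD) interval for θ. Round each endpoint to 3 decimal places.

The posterior is unimodal and skewed, so the HPD interval has equal density at both endpoints and is the shortest 80% interval.
Solving f(2.037) = f(5.387) with F(5.387) − F(2.037) = 0.80 gives [2.037, 5.387].
For comparison, the equal-tailed interval is [2.302, 5.750]; the HPD is narrower and shifted toward the mode.

[2.037, 5.387]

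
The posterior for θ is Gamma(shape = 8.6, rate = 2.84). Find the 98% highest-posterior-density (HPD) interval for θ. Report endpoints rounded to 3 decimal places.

[0.991, 5.649]

The posterior is unimodal and skewed, so the HPD interval has equal density at both endpoints and is the shortest 98% interval.
Solving f(0.991) = f(5.649) with F(5.649) − F(0.991) = 0.98 gives [0.991, 5.649].
For comparison, the equal-tailed interval is [1.149, 5.931]; the HPD is narrower and shifted toward the mode.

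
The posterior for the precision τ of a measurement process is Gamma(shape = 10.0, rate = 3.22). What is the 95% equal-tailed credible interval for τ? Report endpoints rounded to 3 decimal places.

[1.489, 5.306]

Posterior: Gamma(shape 10.0, rate 3.22).
Equal-tailed 95% interval: Gamma(10.0, 3.22) quantiles at 0.025 and 0.975.
Posterior mean ≈ 3.106, SD ≈ 0.982; a Normal approximation gives roughly [1.181, 5.030].
Exact: lower = 1.489; upper = 5.306.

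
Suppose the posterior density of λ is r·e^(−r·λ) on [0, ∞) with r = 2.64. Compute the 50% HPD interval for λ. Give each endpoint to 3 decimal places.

The exponential density is strictly decreasing on [0, ∞), so the HPD interval is anchored at 0: [0, q] with P(λ ≤ q) = 0.50.
q = −ln(1 − 0.50) / 2.64 = 0.6931 / 2.64 = 0.263.

[0.000, 0.263]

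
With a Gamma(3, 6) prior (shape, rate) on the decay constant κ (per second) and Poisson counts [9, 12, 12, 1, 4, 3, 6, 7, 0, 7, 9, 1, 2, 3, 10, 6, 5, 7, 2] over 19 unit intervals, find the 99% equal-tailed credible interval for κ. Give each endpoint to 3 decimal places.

Posterior: Gamma(3+106, 6+19) = Gamma(109, 25) (shape, rate).
Equal-tailed 99% interval: Gamma(109, 25) quantiles at 0.005 and 0.995.
Posterior mean ≈ 4.360, SD ≈ 0.418; a Normal approximation gives roughly [3.284, 5.436].
Exact: lower = 3.359; upper = 5.511.

[3.359, 5.511]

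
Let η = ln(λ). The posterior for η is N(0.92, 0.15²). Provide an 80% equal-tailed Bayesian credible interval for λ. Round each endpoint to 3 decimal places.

[2.070, 3.041]

On the log scale the 80% interval is 0.92 ± 1.282 × 0.15 = [0.7278, 1.1122].
Exponentiate: [e^0.7278, e^1.1122] = [2.070, 3.041].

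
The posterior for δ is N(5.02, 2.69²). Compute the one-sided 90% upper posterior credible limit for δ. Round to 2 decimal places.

8.47

Need U with P(δ ≤ U) = 0.90: U = 5.02 + z_{0.1}·2.69.
z = 1.282; U = 5.02 + 1.282 × 2.69 = 8.47.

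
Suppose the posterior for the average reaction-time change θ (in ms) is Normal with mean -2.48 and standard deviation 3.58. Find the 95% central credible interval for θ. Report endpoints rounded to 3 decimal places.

[-9.497, 4.537]

The posterior is symmetric, so the 95% equal-tailed interval is θ = -2.48 ± z·3.58 with z = 1.960.
Half-width: 1.960 × 3.58 = 7.017.
-2.48 − 7.017 = -9.497; -2.48 + 7.017 = 4.537.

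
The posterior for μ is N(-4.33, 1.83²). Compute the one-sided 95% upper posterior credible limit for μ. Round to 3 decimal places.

Need U with P(μ ≤ U) = 0.95: U = -4.33 + z_{0.05}·1.83.
z = 1.645; U = -4.33 + 1.645 × 1.83 = -1.320.

-1.320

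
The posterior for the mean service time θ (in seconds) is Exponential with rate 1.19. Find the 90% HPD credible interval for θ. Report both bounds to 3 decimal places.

[0.000, 1.935]

The exponential density is strictly decreasing on [0, ∞), so the HPD interval is anchored at 0: [0, q] with P(θ ≤ q) = 0.90.
q = −ln(1 − 0.90) / 1.19 = 2.3026 / 1.19 = 1.935.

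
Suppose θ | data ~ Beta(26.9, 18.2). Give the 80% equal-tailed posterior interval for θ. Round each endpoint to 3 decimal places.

[0.502, 0.689]

Posterior: Beta(26.9, 18.2).
Equal-tailed 80% interval: the 0.1 and 0.9 quantiles of Beta(26.9, 18.2).
Posterior mean ≈ 0.596, SD ≈ 0.072; a Normal approximation gives roughly [0.504, 0.689].
Exact: F⁻¹(0.1) = 0.502; F⁻¹(0.9) = 0.689.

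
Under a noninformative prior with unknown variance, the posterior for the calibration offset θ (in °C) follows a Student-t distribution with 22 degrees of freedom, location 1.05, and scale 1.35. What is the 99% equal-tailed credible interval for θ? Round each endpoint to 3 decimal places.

[-2.755, 4.855]

The t_22 distribution is symmetric; the 99% interval is 1.05 ± t·1.35 with t_{0.995,22} = 2.819.
Half-width: 2.819 × 1.35 = 3.805.
1.05 − 3.805 = -2.755; 1.05 + 3.805 = 4.855.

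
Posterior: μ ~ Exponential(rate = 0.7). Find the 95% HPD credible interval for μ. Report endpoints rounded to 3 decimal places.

[0.000, 4.280]

The exponential density is strictly decreasing on [0, ∞), so the HPD interval is anchored at 0: [0, q] with P(μ ≤ q) = 0.95.
q = −ln(1 − 0.95) / 0.7 = 2.9957 / 0.7 = 4.280.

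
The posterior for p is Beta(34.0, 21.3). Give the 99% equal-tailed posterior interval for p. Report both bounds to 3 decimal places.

Posterior: Beta(34.0, 21.3).
Equal-tailed 99% interval: the 0.005 and 0.995 quantiles of Beta(34.0, 21.3).
Posterior mean ≈ 0.615, SD ≈ 0.065; a Normal approximation gives roughly [0.448, 0.782].
Exact: F⁻¹(0.005) = 0.443; F⁻¹(0.995) = 0.771.

[0.443, 0.771]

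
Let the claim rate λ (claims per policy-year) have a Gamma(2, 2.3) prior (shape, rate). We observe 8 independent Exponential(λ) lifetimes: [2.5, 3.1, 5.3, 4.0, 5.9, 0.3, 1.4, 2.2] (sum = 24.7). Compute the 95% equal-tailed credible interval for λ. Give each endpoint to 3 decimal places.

[0.178, 0.633]

Posterior: Gamma(2+8, 2.3+24.7) = Gamma(10, 27.0) (shape, rate).
Equal-tailed 95% interval: Gamma(10, 27.0) quantiles at 0.025 and 0.975.
Posterior mean ≈ 0.370, SD ≈ 0.117; a Normal approximation gives roughly [0.141, 0.600].
Exact: lower = 0.178; upper = 0.633.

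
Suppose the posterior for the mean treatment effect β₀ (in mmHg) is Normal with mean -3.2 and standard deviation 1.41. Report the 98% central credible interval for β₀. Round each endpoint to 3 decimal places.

The posterior is symmetric, so the 98% equal-tailed interval is β₀ = -3.2 ± z·1.41 with z = 2.326.
Half-width: 2.326 × 1.41 = 3.280.
-3.2 − 3.280 = -6.480; -3.2 + 3.280 = 0.080.

[-6.480, 0.080]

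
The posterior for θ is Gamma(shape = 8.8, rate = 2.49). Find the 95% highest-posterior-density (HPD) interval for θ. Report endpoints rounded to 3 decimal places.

The posterior is unimodal and skewed, so the HPD interval has equal density at both endpoints and is the shortest 95% interval.
Solving f(1.402) = f(5.908) with F(5.908) − F(1.402) = 0.95 gives [1.402, 5.908].
For comparison, the equal-tailed interval is [1.599, 6.224]; the HPD is narrower and shifted toward the mode.

[1.402, 5.908]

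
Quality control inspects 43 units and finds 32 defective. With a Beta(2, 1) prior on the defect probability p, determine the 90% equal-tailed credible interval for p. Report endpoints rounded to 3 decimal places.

Posterior: Beta(2+32, 1+11) = Beta(34, 12).
Equal-tailed 90% interval: the 0.05 and 0.95 quantiles of Beta(34, 12).
Posterior mean ≈ 0.739, SD ≈ 0.064; a Normal approximation gives roughly [0.634, 0.844].
Exact: F⁻¹(0.05) = 0.628; F⁻¹(0.95) = 0.838.

[0.628, 0.838]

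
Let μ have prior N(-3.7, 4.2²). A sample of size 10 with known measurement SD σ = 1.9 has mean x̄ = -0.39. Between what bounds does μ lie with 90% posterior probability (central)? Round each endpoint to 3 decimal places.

[-1.435, 0.522]

Posterior precision = 1/4.2² + 10/1.9² = 0.0567 + 2.7701 = 2.8268, so posterior SD = 0.5948.
Posterior mean = (-3.7/4.2² + 10·-0.39/1.9²) / 2.8268 = -0.4564.
Interval: -0.4564 ± 1.645 × 0.5948 → [-1.435, 0.522].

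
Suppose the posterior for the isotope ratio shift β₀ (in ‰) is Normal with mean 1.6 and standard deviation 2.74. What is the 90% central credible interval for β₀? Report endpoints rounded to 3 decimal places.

The posterior is symmetric, so the 90% equal-tailed interval is β₀ = 1.6 ± z·2.74 with z = 1.645.
Half-width: 1.645 × 2.74 = 4.507.
1.6 − 4.507 = -2.907; 1.6 + 4.507 = 6.107.

[-2.907, 6.107]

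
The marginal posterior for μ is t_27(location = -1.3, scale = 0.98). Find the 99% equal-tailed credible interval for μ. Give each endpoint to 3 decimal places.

[-4.015, 1.415]

The t_27 distribution is symmetric; the 99% interval is -1.3 ± t·0.98 with t_{0.995,27} = 2.771.
Half-width: 2.771 × 0.98 = 2.715.
-1.3 − 2.715 = -4.015; -1.3 + 2.715 = 1.415.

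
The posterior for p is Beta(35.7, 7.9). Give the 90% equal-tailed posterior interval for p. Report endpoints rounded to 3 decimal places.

[0.716, 0.905]

Posterior: Beta(35.7, 7.9).
Equal-tailed 90% interval: the 0.05 and 0.95 quantiles of Beta(35.7, 7.9).
Posterior mean ≈ 0.819, SD ≈ 0.058; a Normal approximation gives roughly [0.724, 0.914].
Exact: F⁻¹(0.05) = 0.716; F⁻¹(0.95) = 0.905.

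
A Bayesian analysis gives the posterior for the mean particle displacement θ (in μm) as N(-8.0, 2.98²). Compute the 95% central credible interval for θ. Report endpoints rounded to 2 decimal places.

The posterior is symmetric, so the 95% equal-tailed interval is θ = -8.0 ± z·2.98 with z = 1.960.
Half-width: 1.960 × 2.98 = 5.84.
-8.0 − 5.84 = -13.84; -8.0 + 5.84 = -2.16.

[-13.84, -2.16]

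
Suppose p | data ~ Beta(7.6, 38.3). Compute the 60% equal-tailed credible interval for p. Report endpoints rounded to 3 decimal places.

Posterior: Beta(7.6, 38.3).
Equal-tailed 60% interval: the 0.2 and 0.8 quantiles of Beta(7.6, 38.3).
Posterior mean ≈ 0.166, SD ≈ 0.054; a Normal approximation gives roughly [0.120, 0.211].
Exact: F⁻¹(0.2) = 0.119; F⁻¹(0.8) = 0.210.

[0.119, 0.210]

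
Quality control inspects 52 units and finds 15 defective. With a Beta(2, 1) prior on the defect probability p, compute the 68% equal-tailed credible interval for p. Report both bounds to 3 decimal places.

[0.247, 0.371]

Posterior: Beta(2+15, 1+37) = Beta(17, 38).
Equal-tailed 68% interval: the 0.16 and 0.84 quantiles of Beta(17, 38).
Posterior mean ≈ 0.309, SD ≈ 0.062; a Normal approximation gives roughly [0.248, 0.371].
Exact: F⁻¹(0.16) = 0.247; F⁻¹(0.84) = 0.371.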